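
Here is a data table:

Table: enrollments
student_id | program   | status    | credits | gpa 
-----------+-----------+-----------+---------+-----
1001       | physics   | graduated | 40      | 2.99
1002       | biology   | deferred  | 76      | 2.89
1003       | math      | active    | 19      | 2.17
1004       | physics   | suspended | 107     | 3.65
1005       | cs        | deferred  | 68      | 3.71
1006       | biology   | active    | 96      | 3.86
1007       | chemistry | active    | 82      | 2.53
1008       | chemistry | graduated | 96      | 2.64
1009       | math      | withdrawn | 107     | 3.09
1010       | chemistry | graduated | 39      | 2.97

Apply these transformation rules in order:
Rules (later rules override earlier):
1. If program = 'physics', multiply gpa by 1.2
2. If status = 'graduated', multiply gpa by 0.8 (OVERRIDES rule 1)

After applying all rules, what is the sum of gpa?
29.51

Step 1: Rule 2 takes priority for records with status = 'graduated'
  - 3 records: 8.6 × 0.8 = 6.88
Step 2: Rule 1 applies to remaining records with program = 'physics'
  - 1 records: 3.65 × 1.2 = 4.38
Step 3: Other records unchanged: 18.25
Step 4: Final sum = 6.88 + 4.38 + 18.25 = 29.51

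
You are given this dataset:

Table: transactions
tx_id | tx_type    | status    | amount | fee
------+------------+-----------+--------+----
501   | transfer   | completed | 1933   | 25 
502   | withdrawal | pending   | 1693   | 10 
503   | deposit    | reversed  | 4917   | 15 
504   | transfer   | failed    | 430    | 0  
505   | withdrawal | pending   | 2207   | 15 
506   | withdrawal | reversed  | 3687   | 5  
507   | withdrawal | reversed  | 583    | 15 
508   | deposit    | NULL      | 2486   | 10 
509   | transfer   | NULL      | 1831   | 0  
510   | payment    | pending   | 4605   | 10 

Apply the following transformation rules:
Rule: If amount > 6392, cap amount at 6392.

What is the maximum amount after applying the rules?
4917

Step 1: Original maximum amount = 4917
Step 2: Check cap of 6392 against maximum
Step 3: No records exceed the cap (max 4917 <= cap 6392), so no capping applies
Step 4: Maximum after transformation = 4917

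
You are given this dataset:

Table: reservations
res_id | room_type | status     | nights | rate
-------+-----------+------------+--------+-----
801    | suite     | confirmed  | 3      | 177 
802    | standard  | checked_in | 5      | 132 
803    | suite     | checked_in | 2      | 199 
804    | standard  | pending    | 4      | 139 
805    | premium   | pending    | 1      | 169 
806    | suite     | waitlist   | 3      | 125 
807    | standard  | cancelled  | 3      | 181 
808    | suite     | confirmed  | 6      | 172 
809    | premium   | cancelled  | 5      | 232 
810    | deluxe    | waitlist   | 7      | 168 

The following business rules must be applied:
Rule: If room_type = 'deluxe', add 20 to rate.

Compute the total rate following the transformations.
1714

Step 1: Count records where room_type = 'deluxe': 1
Step 2: Total bonus added: 1 × 20 = 20
Step 3: Original sum of rate: 1694
Step 4: Final sum = 1694 + 20 = 1714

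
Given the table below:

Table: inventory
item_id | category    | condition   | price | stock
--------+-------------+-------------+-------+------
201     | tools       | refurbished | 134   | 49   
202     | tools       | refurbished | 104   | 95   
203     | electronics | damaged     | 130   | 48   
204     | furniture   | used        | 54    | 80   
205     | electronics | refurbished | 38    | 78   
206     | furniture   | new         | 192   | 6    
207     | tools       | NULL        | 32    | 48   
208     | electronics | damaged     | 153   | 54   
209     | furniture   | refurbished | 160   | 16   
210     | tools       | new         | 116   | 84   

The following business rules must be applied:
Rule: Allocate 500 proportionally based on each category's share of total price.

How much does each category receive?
electronics: 144.2, furniture: 182.39, tools: 173.41

Step 1: Calculate total price = 1113
Step 2: Calculate each category's proportion:
  electronics: 321/1113 = 28.84% → 144.2
  furniture: 406/1113 = 36.48% → 182.39
  tools: 386/1113 = 34.68% → 173.41
Step 3: Verify: sum of allocations ≈ 500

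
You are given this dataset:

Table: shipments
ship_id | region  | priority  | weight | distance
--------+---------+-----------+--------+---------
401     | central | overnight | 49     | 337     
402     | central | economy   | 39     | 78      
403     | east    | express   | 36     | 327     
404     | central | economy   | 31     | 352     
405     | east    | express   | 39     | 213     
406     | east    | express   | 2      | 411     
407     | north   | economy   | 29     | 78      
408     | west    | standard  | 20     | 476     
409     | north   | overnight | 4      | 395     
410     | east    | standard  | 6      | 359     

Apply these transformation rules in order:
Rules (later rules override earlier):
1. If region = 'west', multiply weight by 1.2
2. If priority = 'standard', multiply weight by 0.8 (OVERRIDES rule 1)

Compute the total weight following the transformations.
249.8

Step 1: Rule 2 takes priority for records with priority = 'standard'
  - 2 records: 26 × 0.8 = 20.8
Step 2: Rule 1 applies to remaining records with region = 'west'
  - 0 records: 0 × 1.2 = 0.0
Step 3: Other records unchanged: 229
Step 4: Final sum = 20.8 + 0.0 + 229 = 249.8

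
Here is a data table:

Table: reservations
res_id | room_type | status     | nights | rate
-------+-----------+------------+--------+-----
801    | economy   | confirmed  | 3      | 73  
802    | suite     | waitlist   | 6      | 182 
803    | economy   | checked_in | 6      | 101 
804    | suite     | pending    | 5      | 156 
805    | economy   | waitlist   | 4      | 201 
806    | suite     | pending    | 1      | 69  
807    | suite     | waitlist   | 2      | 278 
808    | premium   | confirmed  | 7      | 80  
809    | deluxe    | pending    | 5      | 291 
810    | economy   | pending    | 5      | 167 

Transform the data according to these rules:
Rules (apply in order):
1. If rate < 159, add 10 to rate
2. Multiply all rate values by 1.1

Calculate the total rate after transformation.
1812.8

Step 1: Apply Rule 1 - Add 10 to records with rate < 159
  - 5 records affected: 479 + (5 × 10) = 529
  - Unaffected records: 1119
  - Sum after Rule 1: 1648
Step 2: Apply Rule 2 - Multiply all by 1.1
  - 1648 × 1.1 = 1812.8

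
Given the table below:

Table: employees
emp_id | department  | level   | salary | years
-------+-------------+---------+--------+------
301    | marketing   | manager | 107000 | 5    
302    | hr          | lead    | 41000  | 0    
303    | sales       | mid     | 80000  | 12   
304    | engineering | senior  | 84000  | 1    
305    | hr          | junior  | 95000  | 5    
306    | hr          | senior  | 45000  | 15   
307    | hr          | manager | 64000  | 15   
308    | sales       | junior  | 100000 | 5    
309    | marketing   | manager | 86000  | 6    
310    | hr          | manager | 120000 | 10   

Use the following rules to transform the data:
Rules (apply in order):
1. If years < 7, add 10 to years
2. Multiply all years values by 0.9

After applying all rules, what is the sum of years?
120.6

Step 1: Apply Rule 1 - Add 10 to records with years < 7
  - 6 records affected: 22 + (6 × 10) = 82
  - Unaffected records: 52
  - Sum after Rule 1: 134
Step 2: Apply Rule 2 - Multiply all by 0.9
  - 134 × 0.9 = 120.6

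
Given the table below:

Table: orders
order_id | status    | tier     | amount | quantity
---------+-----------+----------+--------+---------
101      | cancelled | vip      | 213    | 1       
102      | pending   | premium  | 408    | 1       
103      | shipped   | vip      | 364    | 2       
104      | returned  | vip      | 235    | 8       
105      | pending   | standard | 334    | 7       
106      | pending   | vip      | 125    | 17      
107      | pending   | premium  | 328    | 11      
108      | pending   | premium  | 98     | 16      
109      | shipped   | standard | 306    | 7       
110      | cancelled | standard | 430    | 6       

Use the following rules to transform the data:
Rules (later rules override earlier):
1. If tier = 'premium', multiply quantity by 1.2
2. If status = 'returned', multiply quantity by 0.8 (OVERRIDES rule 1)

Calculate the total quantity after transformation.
80.0

Step 1: Rule 2 takes priority for records with status = 'returned'
  - 1 records: 8 × 0.8 = 6.4
Step 2: Rule 1 applies to remaining records with tier = 'premium'
  - 3 records: 28 × 1.2 = 33.6
Step 3: Other records unchanged: 40
Step 4: Final sum = 6.4 + 33.6 + 40 = 80.0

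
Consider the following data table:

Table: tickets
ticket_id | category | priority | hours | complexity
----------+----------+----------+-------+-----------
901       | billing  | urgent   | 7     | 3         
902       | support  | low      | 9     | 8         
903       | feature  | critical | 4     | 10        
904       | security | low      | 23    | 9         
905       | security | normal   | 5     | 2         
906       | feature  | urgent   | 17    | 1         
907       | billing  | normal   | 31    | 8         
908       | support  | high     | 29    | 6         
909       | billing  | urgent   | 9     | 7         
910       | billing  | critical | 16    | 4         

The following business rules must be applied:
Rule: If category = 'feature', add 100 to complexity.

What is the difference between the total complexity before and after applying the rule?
200

Step 1: Original sum of complexity = 58
Step 2: 2 records have category = 'feature'
Step 3: Each affected record changes by 100
Step 4: Total change = 2 × 100 = 200
Step 5: New sum = 58 + 200 = 258
Step 6: Difference = |258 - 58| = 200
        (Sum increased by 200)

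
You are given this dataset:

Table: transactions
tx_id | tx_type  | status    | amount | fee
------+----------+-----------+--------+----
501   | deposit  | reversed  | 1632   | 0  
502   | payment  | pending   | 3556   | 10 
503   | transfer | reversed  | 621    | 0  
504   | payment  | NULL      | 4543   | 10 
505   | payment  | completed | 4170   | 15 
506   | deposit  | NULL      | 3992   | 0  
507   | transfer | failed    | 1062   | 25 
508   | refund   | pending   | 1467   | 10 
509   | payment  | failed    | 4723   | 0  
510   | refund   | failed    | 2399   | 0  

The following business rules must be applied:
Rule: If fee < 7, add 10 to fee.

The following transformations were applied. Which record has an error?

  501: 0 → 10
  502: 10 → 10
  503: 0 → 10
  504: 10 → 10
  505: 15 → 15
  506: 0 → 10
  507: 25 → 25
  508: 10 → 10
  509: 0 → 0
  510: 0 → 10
Record 509 has an error. The correct transformed value should be 10, not 0.

Step 1: Check each record against the rule
Step 2: Record 509 has fee = 0
Step 3: Since 0 < 7, the bonus should have been applied
Step 4: Correct value = 10, but claimed value = 0
Conclusion: Record 509 has the error.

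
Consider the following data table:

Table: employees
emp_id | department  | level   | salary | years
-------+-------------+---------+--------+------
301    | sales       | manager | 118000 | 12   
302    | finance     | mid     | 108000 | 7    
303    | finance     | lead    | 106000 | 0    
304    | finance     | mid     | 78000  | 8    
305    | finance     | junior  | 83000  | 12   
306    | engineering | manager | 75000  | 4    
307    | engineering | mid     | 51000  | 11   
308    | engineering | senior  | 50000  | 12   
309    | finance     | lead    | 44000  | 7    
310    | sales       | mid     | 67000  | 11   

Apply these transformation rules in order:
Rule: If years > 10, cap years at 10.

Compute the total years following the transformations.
76

Step 1: 5 records have years > 10
Step 2: These records originally summed to 58
Step 3: After capping: 5 × 10 = 50
Step 4: Unaffected records sum: 26
Step 5: Final sum = 50 + 26 = 76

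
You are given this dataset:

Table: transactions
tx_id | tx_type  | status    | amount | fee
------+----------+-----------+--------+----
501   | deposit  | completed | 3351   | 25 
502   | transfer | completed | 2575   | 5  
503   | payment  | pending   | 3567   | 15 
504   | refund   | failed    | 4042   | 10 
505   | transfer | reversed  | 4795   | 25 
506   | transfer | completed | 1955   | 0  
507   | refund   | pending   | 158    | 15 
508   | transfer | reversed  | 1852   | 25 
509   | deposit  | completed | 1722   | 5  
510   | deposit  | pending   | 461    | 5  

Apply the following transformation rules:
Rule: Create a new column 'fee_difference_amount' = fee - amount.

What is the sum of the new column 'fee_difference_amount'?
-24348

Step 1: For each record, compute fee - amount
Example calculations:
  25 - 3351 = -3326
  5 - 2575 = -2570
  15 - 3567 = -3552
  ...
Step 2: Sum all derived values
Step 3: Total = -24348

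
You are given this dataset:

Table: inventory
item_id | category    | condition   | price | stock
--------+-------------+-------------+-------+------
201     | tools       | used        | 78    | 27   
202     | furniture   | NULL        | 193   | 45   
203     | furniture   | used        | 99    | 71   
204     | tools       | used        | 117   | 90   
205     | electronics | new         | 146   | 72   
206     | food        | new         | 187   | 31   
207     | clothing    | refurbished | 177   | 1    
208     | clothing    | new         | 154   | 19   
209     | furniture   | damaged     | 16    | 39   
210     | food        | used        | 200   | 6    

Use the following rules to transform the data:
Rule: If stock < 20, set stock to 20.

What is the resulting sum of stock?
435

Step 1: 3 records have stock < 20
Step 2: These records originally summed to 26
Step 3: After setting to minimum: 3 × 20 = 60
Step 4: Unaffected records sum: 375
Step 5: Final sum = 60 + 375 = 435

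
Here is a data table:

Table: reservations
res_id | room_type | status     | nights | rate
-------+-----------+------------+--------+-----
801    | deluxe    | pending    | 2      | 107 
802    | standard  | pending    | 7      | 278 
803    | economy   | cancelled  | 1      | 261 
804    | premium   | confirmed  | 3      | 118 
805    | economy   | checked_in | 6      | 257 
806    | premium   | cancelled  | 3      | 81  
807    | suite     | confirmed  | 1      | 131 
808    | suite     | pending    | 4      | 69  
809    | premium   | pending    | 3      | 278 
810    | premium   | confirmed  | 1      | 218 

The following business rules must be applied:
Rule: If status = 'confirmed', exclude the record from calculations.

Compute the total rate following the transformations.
1331

Step 1: Identify records where status = 'confirmed'
Step 2: The excluded records sum to 467
Step 3: Original total rate = 1798
Step 4: Remaining total = 1798 - 467 = 1331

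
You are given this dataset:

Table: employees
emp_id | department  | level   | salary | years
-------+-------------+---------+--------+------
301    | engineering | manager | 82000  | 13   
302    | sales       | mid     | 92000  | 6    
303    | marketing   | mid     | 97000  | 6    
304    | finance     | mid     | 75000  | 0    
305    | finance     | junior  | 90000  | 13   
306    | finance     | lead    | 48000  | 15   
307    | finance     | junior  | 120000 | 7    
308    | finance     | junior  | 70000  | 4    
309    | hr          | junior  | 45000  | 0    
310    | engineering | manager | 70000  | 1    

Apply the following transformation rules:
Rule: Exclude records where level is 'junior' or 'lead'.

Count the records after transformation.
5

Step 1: Count records to exclude
  - 4 (junior) + 1 (lead) = 5 records
Step 2: Total records: 10
Step 3: Remaining = 10 - 5 = 5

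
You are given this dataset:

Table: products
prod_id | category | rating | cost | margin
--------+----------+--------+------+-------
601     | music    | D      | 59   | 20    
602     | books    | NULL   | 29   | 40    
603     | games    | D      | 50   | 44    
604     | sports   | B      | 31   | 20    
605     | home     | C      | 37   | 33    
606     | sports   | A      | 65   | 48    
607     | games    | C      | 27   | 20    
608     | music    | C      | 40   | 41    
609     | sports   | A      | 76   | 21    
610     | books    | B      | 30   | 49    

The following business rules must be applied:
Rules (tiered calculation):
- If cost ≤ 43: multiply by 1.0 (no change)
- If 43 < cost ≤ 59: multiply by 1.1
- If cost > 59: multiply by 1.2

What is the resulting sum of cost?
483.1

Step 1: Tier 1 (cost ≤ 43): 6 records, sum = 194 × 1.0 = 194.0
Step 2: Tier 2 (43 < cost ≤ 59): 2 records, sum = 109 × 1.1 = 119.9
Step 3: Tier 3 (cost > 59): 2 records, sum = 141 × 1.2 = 169.2
Step 4: Final sum = 194.0 + 119.9 + 169.2 = 483.1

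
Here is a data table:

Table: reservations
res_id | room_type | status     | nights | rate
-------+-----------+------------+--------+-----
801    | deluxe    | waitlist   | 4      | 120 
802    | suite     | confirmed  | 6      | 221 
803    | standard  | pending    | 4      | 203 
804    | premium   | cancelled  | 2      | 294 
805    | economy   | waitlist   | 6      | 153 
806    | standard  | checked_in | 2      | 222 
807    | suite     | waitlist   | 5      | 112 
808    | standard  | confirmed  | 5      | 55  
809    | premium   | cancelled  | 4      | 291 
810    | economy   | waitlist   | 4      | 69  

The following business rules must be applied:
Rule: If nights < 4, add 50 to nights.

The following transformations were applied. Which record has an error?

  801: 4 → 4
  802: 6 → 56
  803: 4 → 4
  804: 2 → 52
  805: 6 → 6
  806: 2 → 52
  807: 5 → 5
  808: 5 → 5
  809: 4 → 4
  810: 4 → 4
Record 802 has an error. The correct transformed value should be 6, not 56.

Step 1: Check each record against the rule
Step 2: Record 802 has nights = 6
Step 3: Since 6 >= 4, the bonus should not have been applied
Step 4: Correct value = 6, but claimed value = 56
Conclusion: Record 802 has the error.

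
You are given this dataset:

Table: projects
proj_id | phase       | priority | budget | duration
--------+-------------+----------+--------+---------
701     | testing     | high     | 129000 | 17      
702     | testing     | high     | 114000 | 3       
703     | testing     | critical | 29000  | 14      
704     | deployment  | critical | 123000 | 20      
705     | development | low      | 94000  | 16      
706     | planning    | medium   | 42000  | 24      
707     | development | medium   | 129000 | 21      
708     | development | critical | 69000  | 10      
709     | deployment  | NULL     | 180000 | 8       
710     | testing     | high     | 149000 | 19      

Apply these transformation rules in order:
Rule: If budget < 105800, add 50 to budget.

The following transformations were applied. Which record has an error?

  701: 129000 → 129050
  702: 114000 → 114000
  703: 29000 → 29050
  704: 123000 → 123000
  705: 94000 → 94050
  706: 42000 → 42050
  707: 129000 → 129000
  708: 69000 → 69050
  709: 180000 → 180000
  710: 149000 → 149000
Record 701 has an error. The correct transformed value should be 129000, not 129050.

Step 1: Check each record against the rule
Step 2: Record 701 has budget = 129000
Step 3: Since 129000 >= 105800, the bonus should not have been applied
Step 4: Correct value = 129000, but claimed value = 129050
Conclusion: Record 701 has the error.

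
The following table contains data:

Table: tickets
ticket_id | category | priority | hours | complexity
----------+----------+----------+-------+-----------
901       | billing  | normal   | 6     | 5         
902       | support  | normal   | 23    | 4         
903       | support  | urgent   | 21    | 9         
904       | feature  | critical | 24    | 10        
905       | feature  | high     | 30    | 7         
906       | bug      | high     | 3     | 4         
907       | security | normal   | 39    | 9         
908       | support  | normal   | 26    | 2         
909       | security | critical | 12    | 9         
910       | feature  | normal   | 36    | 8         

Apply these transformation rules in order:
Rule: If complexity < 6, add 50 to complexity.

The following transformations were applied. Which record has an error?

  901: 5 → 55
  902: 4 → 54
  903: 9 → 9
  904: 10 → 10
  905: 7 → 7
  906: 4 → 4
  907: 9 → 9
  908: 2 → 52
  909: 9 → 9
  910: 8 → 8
Record 906 has an error. The correct transformed value should be 54, not 4.

Step 1: Check each record against the rule
Step 2: Record 906 has complexity = 4
Step 3: Since 4 < 6, the bonus should have been applied
Step 4: Correct value = 54, but claimed value = 4
Conclusion: Record 906 has the error.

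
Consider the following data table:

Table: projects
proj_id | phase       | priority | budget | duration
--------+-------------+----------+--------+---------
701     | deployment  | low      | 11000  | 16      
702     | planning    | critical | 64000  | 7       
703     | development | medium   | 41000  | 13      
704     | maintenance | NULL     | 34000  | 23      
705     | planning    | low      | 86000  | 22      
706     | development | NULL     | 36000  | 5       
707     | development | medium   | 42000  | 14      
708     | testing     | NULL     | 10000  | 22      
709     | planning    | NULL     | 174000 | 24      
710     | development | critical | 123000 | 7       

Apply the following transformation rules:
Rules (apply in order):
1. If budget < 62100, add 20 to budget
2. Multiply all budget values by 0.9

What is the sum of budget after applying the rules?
559008.0

Step 1: Apply Rule 1 - Add 20 to records with budget < 62100
  - 6 records affected: 174000 + (6 × 20) = 174120
  - Unaffected records: 447000
  - Sum after Rule 1: 621120
Step 2: Apply Rule 2 - Multiply all by 0.9
  - 621120 × 0.9 = 559008.0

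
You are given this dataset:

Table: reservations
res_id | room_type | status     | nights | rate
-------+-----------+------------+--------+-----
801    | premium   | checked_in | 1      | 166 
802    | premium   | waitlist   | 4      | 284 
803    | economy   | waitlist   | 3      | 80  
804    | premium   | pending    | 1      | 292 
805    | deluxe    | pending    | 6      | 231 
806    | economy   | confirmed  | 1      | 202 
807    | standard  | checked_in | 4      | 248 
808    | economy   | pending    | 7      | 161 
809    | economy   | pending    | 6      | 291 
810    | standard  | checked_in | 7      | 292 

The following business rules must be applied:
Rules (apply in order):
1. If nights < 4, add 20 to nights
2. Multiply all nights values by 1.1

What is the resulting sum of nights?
132.0

Step 1: Apply Rule 1 - Add 20 to records with nights < 4
  - 4 records affected: 6 + (4 × 20) = 86
  - Unaffected records: 34
  - Sum after Rule 1: 120
Step 2: Apply Rule 2 - Multiply all by 1.1
  - 120 × 1.1 = 132.0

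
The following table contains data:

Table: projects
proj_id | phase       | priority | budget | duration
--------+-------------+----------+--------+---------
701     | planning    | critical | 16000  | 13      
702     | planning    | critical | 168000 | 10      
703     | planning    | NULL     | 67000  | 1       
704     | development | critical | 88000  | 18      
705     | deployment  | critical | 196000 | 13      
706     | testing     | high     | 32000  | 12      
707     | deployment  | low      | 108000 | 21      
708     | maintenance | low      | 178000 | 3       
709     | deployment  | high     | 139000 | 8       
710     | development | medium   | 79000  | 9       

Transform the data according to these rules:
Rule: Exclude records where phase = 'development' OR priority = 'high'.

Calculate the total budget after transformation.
733000

Step 1: Find records where phase = 'development' OR priority = 'high'
Step 2: 4 records match, summing to 338000
Step 3: Original sum: 1071000
Step 4: Remaining sum = 1071000 - 338000 = 733000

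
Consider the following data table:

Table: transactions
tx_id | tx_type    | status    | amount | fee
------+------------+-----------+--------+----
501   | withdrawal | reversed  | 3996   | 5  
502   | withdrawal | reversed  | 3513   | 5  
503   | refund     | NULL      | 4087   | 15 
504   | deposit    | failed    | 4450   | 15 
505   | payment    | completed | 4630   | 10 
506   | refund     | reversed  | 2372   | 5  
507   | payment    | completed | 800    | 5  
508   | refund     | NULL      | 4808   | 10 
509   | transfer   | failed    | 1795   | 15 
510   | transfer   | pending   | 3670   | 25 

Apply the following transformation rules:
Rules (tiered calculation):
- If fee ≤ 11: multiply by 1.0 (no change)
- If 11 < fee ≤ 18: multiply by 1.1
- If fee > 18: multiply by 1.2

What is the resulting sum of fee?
119.5

Step 1: Tier 1 (fee ≤ 11): 6 records, sum = 40 × 1.0 = 40.0
Step 2: Tier 2 (11 < fee ≤ 18): 3 records, sum = 45 × 1.1 = 49.5
Step 3: Tier 3 (fee > 18): 1 records, sum = 25 × 1.2 = 30.0
Step 4: Final sum = 40.0 + 49.5 + 30.0 = 119.5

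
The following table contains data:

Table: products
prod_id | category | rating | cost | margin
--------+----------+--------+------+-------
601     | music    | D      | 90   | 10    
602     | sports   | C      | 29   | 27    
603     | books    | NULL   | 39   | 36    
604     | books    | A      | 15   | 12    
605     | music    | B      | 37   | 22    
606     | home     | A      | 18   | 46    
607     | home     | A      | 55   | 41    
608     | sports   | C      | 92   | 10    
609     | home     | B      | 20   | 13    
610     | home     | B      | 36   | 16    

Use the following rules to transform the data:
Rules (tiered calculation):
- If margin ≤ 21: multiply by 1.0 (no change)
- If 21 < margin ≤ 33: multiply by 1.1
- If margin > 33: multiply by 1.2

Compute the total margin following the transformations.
262.5

Step 1: Tier 1 (margin ≤ 21): 5 records, sum = 61 × 1.0 = 61.0
Step 2: Tier 2 (21 < margin ≤ 33): 2 records, sum = 49 × 1.1 = 53.9
Step 3: Tier 3 (margin > 33): 3 records, sum = 123 × 1.2 = 147.6
Step 4: Final sum = 61.0 + 53.9 + 147.6 = 262.5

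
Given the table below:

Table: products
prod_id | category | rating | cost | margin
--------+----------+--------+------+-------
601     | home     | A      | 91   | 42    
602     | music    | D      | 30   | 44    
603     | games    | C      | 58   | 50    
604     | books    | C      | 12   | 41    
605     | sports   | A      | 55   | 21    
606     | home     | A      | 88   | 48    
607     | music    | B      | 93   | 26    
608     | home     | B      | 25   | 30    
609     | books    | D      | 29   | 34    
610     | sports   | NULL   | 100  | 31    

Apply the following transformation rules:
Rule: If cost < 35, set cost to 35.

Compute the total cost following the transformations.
625

Step 1: 4 records have cost < 35
Step 2: These records originally summed to 96
Step 3: After setting to minimum: 4 × 35 = 140
Step 4: Unaffected records sum: 485
Step 5: Final sum = 140 + 485 = 625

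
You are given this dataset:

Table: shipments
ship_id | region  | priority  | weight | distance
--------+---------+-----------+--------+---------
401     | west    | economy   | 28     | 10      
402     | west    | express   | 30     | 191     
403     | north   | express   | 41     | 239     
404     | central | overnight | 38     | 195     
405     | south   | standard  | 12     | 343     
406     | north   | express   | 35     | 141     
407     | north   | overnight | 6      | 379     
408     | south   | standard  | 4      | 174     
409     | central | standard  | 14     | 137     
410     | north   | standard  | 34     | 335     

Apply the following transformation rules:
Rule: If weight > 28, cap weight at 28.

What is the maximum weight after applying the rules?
28

Step 1: Original maximum weight = 41
Step 2: Apply cap at 28
Step 3: 5 records had weight > 28 and were capped
Step 4: Maximum after transformation = 28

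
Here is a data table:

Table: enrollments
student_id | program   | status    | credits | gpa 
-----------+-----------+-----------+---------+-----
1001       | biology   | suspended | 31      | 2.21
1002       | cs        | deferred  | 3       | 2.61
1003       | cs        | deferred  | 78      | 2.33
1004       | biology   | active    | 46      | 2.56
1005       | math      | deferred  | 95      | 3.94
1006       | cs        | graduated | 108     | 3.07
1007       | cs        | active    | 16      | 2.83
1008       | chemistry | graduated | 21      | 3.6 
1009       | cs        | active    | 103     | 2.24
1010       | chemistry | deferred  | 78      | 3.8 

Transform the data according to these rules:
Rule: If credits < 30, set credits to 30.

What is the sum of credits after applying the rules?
629

Step 1: 3 records have credits < 30
Step 2: These records originally summed to 40
Step 3: After setting to minimum: 3 × 30 = 90
Step 4: Unaffected records sum: 539
Step 5: Final sum = 90 + 539 = 629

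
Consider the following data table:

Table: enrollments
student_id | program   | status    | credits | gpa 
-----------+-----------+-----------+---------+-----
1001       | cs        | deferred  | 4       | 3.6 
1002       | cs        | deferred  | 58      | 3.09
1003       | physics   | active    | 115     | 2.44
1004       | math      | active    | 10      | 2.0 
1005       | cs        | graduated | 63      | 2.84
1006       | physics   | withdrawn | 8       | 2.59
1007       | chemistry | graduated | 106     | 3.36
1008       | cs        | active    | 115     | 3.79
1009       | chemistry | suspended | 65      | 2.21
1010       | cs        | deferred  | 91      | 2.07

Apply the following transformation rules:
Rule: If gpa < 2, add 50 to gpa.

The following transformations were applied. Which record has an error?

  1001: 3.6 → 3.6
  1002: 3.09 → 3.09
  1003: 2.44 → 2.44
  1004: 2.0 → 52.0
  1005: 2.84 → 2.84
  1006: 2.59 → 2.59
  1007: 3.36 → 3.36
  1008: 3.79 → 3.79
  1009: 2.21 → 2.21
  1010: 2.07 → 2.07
Record 1004 has an error. The correct transformed value should be 2.0, not 52.0.

Step 1: Check each record against the rule
Step 2: Record 1004 has gpa = 2.0
Step 3: Since 2.0 >= 2, the bonus should not have been applied
Step 4: Correct value = 2.0, but claimed value = 52.0
Conclusion: Record 1004 has the error.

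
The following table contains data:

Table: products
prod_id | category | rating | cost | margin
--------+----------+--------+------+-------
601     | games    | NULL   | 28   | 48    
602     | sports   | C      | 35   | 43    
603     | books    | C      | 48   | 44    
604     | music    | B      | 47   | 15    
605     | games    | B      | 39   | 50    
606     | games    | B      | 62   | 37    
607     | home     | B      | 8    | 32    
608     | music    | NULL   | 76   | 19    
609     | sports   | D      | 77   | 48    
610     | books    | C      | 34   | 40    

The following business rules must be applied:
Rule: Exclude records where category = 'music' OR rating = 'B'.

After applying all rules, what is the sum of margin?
223

Step 1: Find records where category = 'music' OR rating = 'B'
Step 2: 5 records match, summing to 153
Step 3: Original sum: 376
Step 4: Remaining sum = 376 - 153 = 223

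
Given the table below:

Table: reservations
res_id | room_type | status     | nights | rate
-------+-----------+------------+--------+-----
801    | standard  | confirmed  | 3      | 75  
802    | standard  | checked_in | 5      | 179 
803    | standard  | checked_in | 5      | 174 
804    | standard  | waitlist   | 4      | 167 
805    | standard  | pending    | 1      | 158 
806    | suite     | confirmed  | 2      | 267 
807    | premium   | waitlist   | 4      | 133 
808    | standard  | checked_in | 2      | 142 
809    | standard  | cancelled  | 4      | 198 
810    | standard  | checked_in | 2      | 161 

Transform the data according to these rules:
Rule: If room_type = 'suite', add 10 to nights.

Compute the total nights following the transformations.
42

Step 1: Count records where room_type = 'suite': 1
Step 2: Total bonus added: 1 × 10 = 10
Step 3: Original sum of nights: 32
Step 4: Final sum = 32 + 10 = 42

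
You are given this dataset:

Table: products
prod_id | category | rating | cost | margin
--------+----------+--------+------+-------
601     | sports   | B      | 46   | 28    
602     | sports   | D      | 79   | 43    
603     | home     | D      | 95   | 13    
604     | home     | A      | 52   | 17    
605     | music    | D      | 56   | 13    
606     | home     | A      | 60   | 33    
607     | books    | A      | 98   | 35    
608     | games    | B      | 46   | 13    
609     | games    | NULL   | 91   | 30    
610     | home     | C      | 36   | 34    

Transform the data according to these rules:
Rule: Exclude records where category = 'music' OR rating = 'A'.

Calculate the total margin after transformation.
161

Step 1: Find records where category = 'music' OR rating = 'A'
Step 2: 4 records match, summing to 98
Step 3: Original sum: 259
Step 4: Remaining sum = 259 - 98 = 161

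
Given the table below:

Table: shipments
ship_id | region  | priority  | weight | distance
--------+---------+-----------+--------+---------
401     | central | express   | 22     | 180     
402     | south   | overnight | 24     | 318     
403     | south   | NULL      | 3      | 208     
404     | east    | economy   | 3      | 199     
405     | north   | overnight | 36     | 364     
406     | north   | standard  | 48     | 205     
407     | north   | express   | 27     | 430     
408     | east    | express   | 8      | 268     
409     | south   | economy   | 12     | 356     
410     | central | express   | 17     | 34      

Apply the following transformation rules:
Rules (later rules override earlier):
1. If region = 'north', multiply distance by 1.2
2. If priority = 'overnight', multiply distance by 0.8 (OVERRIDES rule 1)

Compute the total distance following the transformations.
2552.6

Step 1: Rule 2 takes priority for records with priority = 'overnight'
  - 2 records: 682 × 0.8 = 545.6
Step 2: Rule 1 applies to remaining records with region = 'north'
  - 2 records: 635 × 1.2 = 762.0
Step 3: Other records unchanged: 1245
Step 4: Final sum = 545.6 + 762.0 + 1245 = 2552.6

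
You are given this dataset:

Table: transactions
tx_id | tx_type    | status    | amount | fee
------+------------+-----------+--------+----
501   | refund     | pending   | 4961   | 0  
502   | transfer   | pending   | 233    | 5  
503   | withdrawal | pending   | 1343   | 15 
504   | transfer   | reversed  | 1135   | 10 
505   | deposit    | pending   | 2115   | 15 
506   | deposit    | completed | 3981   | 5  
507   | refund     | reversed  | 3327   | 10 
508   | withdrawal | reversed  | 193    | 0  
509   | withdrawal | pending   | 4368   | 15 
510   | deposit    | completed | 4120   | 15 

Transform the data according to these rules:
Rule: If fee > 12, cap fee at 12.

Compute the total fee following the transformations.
78

Step 1: 4 records have fee > 12
Step 2: These records originally summed to 60
Step 3: After capping: 4 × 12 = 48
Step 4: Unaffected records sum: 30
Step 5: Final sum = 48 + 30 = 78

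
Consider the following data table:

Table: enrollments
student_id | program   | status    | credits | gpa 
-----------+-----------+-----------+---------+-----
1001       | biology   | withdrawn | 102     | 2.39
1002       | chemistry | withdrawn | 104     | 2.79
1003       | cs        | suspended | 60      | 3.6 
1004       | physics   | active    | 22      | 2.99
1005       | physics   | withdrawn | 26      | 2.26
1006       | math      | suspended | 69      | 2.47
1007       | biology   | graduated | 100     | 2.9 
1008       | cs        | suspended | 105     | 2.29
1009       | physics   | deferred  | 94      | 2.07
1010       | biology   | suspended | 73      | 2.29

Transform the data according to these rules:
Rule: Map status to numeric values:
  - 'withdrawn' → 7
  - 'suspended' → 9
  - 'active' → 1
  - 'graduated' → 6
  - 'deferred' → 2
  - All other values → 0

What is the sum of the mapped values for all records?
66

Step 1: Apply mapping to each record
Step 2: Count by status:
  'withdrawn': 3 records × 7 = 21
  'suspended': 4 records × 9 = 36
  'active': 1 records × 1 = 1
  'graduated': 1 records × 6 = 6
  'deferred': 1 records × 2 = 2
Step 3: Sum all mapped values = 66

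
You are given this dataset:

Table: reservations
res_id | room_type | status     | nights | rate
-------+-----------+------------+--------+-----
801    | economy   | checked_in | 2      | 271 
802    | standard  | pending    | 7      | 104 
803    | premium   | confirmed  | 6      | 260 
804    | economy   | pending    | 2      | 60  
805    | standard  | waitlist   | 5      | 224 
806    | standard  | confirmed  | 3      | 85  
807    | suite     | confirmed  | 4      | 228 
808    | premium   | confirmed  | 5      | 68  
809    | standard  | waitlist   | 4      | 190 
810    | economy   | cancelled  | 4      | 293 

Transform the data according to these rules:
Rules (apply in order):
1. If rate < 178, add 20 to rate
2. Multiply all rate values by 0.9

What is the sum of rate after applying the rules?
1676.7

Step 1: Apply Rule 1 - Add 20 to records with rate < 178
  - 4 records affected: 317 + (4 × 20) = 397
  - Unaffected records: 1466
  - Sum after Rule 1: 1863
Step 2: Apply Rule 2 - Multiply all by 0.9
  - 1863 × 0.9 = 1676.7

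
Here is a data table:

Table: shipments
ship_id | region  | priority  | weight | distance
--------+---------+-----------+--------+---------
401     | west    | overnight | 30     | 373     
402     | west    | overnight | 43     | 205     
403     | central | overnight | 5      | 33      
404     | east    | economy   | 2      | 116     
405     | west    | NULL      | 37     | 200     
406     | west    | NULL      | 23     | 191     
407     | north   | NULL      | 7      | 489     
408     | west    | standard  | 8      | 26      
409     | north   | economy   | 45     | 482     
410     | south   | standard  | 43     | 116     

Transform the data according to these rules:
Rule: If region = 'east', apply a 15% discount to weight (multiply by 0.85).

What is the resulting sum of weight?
242.7

Step 1: Records with region = 'east' have total weight = 2
Step 2: Apply multiplier: 2 × 0.85 = 1.7
Step 3: Other records total: 241
Step 4: Final sum = 1.7 + 241 = 242.7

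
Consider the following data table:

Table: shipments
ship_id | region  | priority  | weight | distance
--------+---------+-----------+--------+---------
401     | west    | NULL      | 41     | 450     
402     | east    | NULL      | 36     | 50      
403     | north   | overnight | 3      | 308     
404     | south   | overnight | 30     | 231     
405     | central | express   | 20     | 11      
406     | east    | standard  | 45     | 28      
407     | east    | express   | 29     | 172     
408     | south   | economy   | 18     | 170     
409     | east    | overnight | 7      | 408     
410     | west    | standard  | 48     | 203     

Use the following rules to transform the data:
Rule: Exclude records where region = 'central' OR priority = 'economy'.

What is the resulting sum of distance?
1850

Step 1: Find records where region = 'central' OR priority = 'economy'
Step 2: 2 records match, summing to 181
Step 3: Original sum: 2031
Step 4: Remaining sum = 2031 - 181 = 1850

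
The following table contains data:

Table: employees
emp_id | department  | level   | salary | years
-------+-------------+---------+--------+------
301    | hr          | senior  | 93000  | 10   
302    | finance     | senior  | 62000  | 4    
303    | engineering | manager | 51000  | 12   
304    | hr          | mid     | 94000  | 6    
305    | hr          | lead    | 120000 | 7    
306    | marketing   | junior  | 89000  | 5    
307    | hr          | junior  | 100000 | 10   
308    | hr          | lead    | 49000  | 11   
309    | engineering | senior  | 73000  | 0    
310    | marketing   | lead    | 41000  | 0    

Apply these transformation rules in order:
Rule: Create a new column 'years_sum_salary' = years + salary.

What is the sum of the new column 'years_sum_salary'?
772065

Step 1: For each record, compute years + salary
Example calculations:
  10 + 93000 = 93010
  4 + 62000 = 62004
  12 + 51000 = 51012
  ...
Step 2: Sum all derived values
Step 3: Total = 772065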